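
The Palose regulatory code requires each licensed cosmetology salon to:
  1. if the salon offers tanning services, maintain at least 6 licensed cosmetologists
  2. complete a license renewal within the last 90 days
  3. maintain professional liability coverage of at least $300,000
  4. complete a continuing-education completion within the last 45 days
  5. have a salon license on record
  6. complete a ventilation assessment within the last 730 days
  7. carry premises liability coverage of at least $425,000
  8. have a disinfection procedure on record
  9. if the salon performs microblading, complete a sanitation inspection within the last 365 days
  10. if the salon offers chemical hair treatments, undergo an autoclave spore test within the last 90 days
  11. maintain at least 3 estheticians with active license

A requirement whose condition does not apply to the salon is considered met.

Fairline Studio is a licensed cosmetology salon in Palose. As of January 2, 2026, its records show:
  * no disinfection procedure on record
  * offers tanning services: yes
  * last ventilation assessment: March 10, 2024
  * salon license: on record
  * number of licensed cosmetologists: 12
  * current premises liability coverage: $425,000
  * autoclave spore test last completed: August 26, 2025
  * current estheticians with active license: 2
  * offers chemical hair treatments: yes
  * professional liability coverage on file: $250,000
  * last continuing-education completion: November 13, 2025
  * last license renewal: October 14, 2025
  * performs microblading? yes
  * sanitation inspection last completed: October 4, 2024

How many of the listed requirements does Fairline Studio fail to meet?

1. condition 'offers tanning services' holds; licensed cosmetologists 12 ≥ 6 → met
2. license renewal 80 days ago vs limit 90 → met
3. professional liability coverage $250,000 < $300,000 → not met
4. continuing-education completion 50 days ago vs limit 45 → not met
5. salon license present → met
6. ventilation assessment 663 days ago vs limit 730 → met
7. premises liability coverage $425,000 ≥ $425,000 → met
8. disinfection procedure absent → not met
9. condition 'performs microblading' holds; sanitation inspection 455 days ago vs limit 365 → not met
10. condition 'offers chemical hair treatments' holds; autoclave spore test 129 days ago vs limit 90 → not met
11. estheticians with active license 2 < 3 → not met
Not met: 6 of 11

6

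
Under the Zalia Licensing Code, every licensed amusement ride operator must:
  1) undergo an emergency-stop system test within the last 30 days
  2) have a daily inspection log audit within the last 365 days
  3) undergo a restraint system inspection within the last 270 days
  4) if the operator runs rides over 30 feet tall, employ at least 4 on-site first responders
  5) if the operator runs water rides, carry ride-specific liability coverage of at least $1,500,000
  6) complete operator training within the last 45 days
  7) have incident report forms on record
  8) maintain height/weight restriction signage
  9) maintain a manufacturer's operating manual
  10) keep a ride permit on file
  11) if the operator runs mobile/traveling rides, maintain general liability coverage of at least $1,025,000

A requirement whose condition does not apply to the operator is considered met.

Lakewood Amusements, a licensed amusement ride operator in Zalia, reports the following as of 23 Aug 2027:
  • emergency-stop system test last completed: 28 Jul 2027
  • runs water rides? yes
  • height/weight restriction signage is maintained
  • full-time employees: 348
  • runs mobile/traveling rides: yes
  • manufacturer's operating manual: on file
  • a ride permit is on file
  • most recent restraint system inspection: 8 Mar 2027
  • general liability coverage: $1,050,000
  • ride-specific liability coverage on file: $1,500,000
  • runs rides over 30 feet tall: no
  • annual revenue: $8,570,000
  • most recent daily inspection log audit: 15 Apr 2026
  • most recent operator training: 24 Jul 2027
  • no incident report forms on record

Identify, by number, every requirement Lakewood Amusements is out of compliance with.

1. emergency-stop system test 26 days ago vs limit 30 → met
2. daily inspection log audit 495 days ago vs limit 365 → not met
3. restraint system inspection 168 days ago vs limit 270 → met
4. condition 'runs rides over 30 feet tall' does not hold → requirement n/a → met
5. condition 'runs water rides' holds; ride-specific liability coverage $1,500,000 ≥ $1,500,000 → met
6. operator training 30 days ago vs limit 45 → met
7. incident report forms absent → not met
8. height/weight restriction signage present → met
9. manufacturer's operating manual present → met
10. ride permit present → met
11. condition 'runs mobile/traveling rides' holds; general liability coverage $1,050,000 ≥ $1,025,000 → met
Not met: 2, 7

2, 7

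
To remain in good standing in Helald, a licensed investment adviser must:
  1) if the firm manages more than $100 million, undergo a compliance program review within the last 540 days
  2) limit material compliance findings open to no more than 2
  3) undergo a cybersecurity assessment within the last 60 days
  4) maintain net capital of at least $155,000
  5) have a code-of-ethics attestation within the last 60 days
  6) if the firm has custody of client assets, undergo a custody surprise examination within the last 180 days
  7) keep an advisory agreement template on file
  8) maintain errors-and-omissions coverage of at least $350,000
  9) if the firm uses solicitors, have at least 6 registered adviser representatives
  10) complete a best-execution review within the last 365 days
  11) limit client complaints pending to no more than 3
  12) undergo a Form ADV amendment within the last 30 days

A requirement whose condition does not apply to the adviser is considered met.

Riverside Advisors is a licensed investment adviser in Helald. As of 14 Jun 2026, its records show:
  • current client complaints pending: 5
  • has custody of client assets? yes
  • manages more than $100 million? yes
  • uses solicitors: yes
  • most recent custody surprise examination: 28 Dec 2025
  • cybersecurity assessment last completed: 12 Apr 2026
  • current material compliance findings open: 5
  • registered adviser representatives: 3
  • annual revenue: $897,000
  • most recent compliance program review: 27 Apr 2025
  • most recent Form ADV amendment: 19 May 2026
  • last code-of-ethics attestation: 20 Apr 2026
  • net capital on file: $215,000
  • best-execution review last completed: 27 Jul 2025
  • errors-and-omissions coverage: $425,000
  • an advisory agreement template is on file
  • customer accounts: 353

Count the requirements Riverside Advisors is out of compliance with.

1. condition 'manages more than $100 million' holds; compliance program review 413 days ago vs limit 540 → met
2. material compliance findings open 5 > 2 → not met
3. cybersecurity assessment 63 days ago vs limit 60 → not met
4. net capital $215,000 ≥ $155,000 → met
5. code-of-ethics attestation 55 days ago vs limit 60 → met
6. condition 'has custody of client assets' holds; custody surprise examination 168 days ago vs limit 180 → met
7. advisory agreement template present → met
8. errors-and-omissions coverage $425,000 ≥ $350,000 → met
9. condition 'uses solicitors' holds; registered adviser representatives 3 < 6 → not met
10. best-execution review 322 days ago vs limit 365 → met
11. client complaints pending 5 > 3 → not met
12. Form ADV amendment 26 days ago vs limit 30 → met
Not met: 4 of 12

4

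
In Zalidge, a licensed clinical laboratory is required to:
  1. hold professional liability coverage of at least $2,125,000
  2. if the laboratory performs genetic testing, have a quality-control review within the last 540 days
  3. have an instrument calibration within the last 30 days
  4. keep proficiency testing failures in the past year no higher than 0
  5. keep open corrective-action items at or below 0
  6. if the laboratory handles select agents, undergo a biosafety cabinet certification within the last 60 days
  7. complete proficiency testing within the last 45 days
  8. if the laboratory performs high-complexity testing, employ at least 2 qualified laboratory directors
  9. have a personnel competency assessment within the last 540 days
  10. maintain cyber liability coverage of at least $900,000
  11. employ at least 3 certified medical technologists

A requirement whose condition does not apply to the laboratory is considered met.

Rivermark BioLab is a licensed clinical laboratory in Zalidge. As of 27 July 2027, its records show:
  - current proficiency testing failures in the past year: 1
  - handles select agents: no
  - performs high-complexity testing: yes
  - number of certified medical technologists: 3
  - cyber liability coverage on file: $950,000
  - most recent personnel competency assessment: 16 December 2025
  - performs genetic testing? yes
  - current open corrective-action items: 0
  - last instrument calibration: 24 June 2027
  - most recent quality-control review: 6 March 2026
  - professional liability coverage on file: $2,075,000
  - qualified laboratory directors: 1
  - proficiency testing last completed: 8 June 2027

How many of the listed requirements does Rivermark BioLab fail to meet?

1. professional liability coverage $2,075,000 < $2,125,000 → not met
2. condition 'performs genetic testing' holds; quality-control review 508 days ago vs limit 540 → met
3. instrument calibration 33 days ago vs limit 30 → not met
4. proficiency testing failures in the past year 1 > 0 → not met
5. open corrective-action items 0 ≤ 0 → met
6. condition 'handles select agents' does not hold → requirement n/a → met
7. proficiency testing 49 days ago vs limit 45 → not met
8. condition 'performs high-complexity testing' holds; qualified laboratory directors 1 < 2 → not met
9. personnel competency assessment 588 days ago vs limit 540 → not met
10. cyber liability coverage $950,000 ≥ $900,000 → met
11. certified medical technologists 3 ≥ 3 → met
Not met: 6 of 11

6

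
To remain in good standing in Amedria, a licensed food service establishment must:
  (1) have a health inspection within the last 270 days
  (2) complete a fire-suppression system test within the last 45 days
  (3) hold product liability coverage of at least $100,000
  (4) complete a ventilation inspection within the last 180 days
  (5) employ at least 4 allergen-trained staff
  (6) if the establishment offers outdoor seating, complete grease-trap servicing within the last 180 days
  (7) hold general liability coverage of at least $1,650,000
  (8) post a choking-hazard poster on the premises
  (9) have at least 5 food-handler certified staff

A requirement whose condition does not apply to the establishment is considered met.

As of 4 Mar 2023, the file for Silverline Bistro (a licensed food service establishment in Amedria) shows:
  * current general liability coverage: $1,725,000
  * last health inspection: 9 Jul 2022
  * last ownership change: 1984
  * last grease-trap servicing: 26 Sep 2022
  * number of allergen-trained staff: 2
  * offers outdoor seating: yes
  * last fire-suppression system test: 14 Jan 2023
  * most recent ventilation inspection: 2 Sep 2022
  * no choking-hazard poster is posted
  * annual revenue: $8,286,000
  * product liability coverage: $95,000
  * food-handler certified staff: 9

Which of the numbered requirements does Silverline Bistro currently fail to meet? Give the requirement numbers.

2, 3, 4, 5, 8

1. health inspection 238 days ago vs limit 270 → met
2. fire-suppression system test 49 days ago vs limit 45 → not met
3. product liability coverage $95,000 < $100,000 → not met
4. ventilation inspection 183 days ago vs limit 180 → not met
5. allergen-trained staff 2 < 4 → not met
6. condition 'offers outdoor seating' holds; grease-trap servicing 159 days ago vs limit 180 → met
7. general liability coverage $1,725,000 ≥ $1,650,000 → met
8. choking-hazard poster absent → not met
9. food-handler certified staff 9 ≥ 5 → met
Not met: 2, 3, 4, 5, 8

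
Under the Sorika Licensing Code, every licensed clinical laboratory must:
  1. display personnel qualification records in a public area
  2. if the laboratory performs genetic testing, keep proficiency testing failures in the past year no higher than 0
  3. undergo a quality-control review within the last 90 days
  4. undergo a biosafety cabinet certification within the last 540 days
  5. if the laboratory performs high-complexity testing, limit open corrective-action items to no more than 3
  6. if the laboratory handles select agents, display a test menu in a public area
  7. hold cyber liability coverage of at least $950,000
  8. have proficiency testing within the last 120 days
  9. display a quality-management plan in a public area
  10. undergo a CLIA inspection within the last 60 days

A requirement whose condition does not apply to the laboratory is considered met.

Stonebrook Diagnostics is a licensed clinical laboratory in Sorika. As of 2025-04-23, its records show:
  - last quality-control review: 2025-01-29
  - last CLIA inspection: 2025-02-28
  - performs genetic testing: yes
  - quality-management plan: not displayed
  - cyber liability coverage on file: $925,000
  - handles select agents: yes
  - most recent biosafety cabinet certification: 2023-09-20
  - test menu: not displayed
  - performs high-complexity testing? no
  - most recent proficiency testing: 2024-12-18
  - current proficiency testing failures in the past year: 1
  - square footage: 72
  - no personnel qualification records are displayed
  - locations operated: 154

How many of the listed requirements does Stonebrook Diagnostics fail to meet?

7

1. personnel qualification records absent → not met
2. condition 'performs genetic testing' holds; proficiency testing failures in the past year 1 > 0 → not met
3. quality-control review 84 days ago vs limit 90 → met
4. biosafety cabinet certification 581 days ago vs limit 540 → not met
5. condition 'performs high-complexity testing' does not hold → requirement n/a → met
6. condition 'handles select agents' holds; test menu absent → not met
7. cyber liability coverage $925,000 < $950,000 → not met
8. proficiency testing 126 days ago vs limit 120 → not met
9. quality-management plan absent → not met
10. CLIA inspection 54 days ago vs limit 60 → met
Not met: 7 of 10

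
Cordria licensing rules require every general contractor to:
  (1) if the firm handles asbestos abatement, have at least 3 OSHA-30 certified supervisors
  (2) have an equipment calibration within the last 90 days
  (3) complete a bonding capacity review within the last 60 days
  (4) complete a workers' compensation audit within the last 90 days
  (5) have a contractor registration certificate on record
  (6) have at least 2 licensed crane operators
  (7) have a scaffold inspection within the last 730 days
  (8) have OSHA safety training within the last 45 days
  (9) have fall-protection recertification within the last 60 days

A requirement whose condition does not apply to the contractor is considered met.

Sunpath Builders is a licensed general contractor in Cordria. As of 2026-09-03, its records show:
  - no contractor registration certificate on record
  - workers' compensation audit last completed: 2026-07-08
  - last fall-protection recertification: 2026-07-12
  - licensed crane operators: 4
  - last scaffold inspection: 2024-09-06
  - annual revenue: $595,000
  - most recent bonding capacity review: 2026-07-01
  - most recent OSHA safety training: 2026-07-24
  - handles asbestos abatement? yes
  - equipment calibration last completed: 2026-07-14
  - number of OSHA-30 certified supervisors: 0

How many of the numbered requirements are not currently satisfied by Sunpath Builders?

3

1. condition 'handles asbestos abatement' holds; OSHA-30 certified supervisors 0 < 3 → not met
2. equipment calibration 51 days ago vs limit 90 → met
3. bonding capacity review 64 days ago vs limit 60 → not met
4. workers' compensation audit 57 days ago vs limit 90 → met
5. contractor registration certificate absent → not met
6. licensed crane operators 4 ≥ 2 → met
7. scaffold inspection 727 days ago vs limit 730 → met
8. OSHA safety training 41 days ago vs limit 45 → met
9. fall-protection recertification 53 days ago vs limit 60 → met
Not met: 3 of 9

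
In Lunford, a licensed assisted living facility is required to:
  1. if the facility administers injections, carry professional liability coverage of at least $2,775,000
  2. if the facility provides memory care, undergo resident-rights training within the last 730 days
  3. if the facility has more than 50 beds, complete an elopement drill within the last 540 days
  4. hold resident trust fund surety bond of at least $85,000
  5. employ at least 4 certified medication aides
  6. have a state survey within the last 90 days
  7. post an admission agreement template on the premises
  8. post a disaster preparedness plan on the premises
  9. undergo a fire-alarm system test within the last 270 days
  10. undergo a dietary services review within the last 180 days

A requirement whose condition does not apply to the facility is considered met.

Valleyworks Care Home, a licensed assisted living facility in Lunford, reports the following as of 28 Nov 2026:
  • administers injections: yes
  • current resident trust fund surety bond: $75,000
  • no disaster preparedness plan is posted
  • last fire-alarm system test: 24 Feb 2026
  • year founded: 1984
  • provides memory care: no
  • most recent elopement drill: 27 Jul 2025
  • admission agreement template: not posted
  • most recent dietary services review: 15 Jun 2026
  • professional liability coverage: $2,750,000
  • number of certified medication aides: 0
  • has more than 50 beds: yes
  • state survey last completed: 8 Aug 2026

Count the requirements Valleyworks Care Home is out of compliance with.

7

1. condition 'administers injections' holds; professional liability coverage $2,750,000 < $2,775,000 → not met
2. condition 'provides memory care' does not hold → requirement n/a → met
3. condition 'has more than 50 beds' holds; elopement drill 489 days ago vs limit 540 → met
4. resident trust fund surety bond $75,000 < $85,000 → not met
5. certified medication aides 0 < 4 → not met
6. state survey 112 days ago vs limit 90 → not met
7. admission agreement template absent → not met
8. disaster preparedness plan absent → not met
9. fire-alarm system test 277 days ago vs limit 270 → not met
10. dietary services review 166 days ago vs limit 180 → met
Not met: 7 of 10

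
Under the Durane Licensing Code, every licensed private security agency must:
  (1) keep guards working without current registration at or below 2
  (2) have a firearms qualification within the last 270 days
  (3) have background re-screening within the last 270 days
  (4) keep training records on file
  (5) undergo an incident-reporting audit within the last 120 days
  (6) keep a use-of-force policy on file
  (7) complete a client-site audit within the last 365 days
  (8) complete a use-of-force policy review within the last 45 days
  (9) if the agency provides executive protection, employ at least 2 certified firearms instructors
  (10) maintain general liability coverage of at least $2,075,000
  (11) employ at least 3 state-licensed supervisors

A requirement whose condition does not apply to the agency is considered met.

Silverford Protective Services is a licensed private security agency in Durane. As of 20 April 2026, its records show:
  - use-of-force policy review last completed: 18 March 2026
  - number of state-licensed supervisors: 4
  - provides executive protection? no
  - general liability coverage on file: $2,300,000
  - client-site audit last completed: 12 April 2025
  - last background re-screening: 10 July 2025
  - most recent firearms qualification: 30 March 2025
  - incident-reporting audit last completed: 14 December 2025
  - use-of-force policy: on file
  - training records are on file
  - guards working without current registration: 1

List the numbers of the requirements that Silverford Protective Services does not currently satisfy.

1. guards working without current registration 1 ≤ 2 → met
2. firearms qualification 386 days ago vs limit 270 → not met
3. background re-screening 284 days ago vs limit 270 → not met
4. training records present → met
5. incident-reporting audit 127 days ago vs limit 120 → not met
6. use-of-force policy present → met
7. client-site audit 373 days ago vs limit 365 → not met
8. use-of-force policy review 33 days ago vs limit 45 → met
9. condition 'provides executive protection' does not hold → requirement n/a → met
10. general liability coverage $2,300,000 ≥ $2,075,000 → met
11. state-licensed supervisors 4 ≥ 3 → met
Not met: 2, 3, 5, 7

2, 3, 5, 7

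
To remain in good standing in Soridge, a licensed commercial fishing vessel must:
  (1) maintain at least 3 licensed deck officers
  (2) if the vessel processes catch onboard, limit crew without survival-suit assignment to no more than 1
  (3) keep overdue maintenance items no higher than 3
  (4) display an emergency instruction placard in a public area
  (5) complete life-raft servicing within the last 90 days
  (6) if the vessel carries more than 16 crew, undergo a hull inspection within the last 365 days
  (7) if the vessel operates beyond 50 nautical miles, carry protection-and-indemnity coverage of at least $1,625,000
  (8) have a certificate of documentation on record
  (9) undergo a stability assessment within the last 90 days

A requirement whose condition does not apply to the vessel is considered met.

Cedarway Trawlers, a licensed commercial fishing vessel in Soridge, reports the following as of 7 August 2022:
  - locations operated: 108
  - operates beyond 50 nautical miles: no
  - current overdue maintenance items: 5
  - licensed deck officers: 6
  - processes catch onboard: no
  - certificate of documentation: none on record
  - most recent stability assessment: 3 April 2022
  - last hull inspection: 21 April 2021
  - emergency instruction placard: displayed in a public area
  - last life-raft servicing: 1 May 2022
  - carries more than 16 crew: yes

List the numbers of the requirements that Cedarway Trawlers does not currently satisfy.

3, 5, 6, 8, 9

1. licensed deck officers 6 ≥ 3 → met
2. condition 'processes catch onboard' does not hold → requirement n/a → met
3. overdue maintenance items 5 > 3 → not met
4. emergency instruction placard present → met
5. life-raft servicing 98 days ago vs limit 90 → not met
6. condition 'carries more than 16 crew' holds; hull inspection 473 days ago vs limit 365 → not met
7. condition 'operates beyond 50 nautical miles' does not hold → requirement n/a → met
8. certificate of documentation absent → not met
9. stability assessment 126 days ago vs limit 90 → not met
Not met: 3, 5, 6, 8, 9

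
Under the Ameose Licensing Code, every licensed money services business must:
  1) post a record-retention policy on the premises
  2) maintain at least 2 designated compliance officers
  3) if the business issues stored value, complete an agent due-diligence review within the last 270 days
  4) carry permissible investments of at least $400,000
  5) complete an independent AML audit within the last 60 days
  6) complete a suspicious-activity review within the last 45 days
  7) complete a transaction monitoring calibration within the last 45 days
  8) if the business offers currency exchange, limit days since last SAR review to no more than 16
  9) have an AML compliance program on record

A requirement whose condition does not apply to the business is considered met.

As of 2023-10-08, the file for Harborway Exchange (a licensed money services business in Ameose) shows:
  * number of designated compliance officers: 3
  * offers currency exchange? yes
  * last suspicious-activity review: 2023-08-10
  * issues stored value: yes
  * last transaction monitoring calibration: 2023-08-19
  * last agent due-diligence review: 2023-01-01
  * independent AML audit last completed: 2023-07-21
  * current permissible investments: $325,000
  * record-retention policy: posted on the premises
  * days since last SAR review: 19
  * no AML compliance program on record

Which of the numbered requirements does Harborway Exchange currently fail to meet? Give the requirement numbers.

1. record-retention policy present → met
2. designated compliance officers 3 ≥ 2 → met
3. condition 'issues stored value' holds; agent due-diligence review 280 days ago vs limit 270 → not met
4. permissible investments $325,000 < $400,000 → not met
5. independent AML audit 79 days ago vs limit 60 → not met
6. suspicious-activity review 59 days ago vs limit 45 → not met
7. transaction monitoring calibration 50 days ago vs limit 45 → not met
8. condition 'offers currency exchange' holds; days since last SAR review 19 > 16 → not met
9. AML compliance program absent → not met
Not met: 3, 4, 5, 6, 7, 8, 9

3, 4, 5, 6, 7, 8, 9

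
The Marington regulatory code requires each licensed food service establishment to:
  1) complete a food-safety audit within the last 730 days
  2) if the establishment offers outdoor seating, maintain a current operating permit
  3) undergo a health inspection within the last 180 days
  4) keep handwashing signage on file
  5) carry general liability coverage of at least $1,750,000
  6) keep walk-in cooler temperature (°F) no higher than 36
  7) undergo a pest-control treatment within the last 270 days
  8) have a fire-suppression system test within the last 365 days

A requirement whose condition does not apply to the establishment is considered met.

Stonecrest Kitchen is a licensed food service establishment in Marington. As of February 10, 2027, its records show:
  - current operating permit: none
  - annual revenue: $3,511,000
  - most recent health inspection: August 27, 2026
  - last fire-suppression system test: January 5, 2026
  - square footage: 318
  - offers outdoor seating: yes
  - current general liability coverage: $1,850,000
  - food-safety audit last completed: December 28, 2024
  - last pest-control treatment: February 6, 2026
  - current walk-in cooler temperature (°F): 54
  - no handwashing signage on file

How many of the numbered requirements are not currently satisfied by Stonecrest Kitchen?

6

1. food-safety audit 774 days ago vs limit 730 → not met
2. condition 'offers outdoor seating' holds; current operating permit absent → not met
3. health inspection 167 days ago vs limit 180 → met
4. handwashing signage absent → not met
5. general liability coverage $1,850,000 ≥ $1,750,000 → met
6. walk-in cooler temperature (°F) 54 > 36 → not met
7. pest-control treatment 369 days ago vs limit 270 → not met
8. fire-suppression system test 401 days ago vs limit 365 → not met
Not met: 6 of 8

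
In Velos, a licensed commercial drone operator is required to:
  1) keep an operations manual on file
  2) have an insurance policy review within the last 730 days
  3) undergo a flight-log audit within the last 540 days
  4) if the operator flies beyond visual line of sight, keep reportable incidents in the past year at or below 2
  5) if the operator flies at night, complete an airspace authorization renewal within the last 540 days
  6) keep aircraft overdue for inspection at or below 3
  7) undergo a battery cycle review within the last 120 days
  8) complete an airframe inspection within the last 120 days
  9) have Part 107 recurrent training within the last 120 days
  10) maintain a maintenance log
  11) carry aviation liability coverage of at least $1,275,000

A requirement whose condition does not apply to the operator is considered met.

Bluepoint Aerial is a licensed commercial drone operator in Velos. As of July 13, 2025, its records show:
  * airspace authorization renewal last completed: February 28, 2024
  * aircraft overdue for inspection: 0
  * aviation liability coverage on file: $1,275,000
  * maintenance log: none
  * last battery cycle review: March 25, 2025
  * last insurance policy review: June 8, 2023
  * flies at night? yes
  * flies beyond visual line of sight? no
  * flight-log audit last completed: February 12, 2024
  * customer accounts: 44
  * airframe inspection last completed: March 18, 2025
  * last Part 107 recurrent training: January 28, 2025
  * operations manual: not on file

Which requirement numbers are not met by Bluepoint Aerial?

1, 2, 9, 10

1. operations manual absent → not met
2. insurance policy review 766 days ago vs limit 730 → not met
3. flight-log audit 517 days ago vs limit 540 → met
4. condition 'flies beyond visual line of sight' does not hold → requirement n/a → met
5. condition 'flies at night' holds; airspace authorization renewal 501 days ago vs limit 540 → met
6. aircraft overdue for inspection 0 ≤ 3 → met
7. battery cycle review 110 days ago vs limit 120 → met
8. airframe inspection 117 days ago vs limit 120 → met
9. Part 107 recurrent training 166 days ago vs limit 120 → not met
10. maintenance log absent → not met
11. aviation liability coverage $1,275,000 ≥ $1,275,000 → met
Not met: 1, 2, 9, 10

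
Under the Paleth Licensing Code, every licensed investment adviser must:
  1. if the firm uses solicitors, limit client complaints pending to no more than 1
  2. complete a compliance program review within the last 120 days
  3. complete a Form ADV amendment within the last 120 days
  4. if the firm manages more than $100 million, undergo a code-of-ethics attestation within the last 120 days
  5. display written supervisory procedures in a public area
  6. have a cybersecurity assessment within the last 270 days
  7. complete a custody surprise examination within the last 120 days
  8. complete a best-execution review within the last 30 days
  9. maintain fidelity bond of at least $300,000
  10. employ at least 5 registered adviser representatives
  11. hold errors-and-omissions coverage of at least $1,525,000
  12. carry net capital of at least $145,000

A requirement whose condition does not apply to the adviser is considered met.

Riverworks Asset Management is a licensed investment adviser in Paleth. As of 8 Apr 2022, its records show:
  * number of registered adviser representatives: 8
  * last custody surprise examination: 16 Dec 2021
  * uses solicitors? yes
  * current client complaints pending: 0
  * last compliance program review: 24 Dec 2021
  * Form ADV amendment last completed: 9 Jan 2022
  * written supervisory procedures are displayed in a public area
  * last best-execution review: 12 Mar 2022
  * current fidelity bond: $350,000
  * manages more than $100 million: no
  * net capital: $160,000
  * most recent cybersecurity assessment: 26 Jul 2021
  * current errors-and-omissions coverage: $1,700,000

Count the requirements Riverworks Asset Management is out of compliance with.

1. condition 'uses solicitors' holds; client complaints pending 0 ≤ 1 → met
2. compliance program review 105 days ago vs limit 120 → met
3. Form ADV amendment 89 days ago vs limit 120 → met
4. condition 'manages more than $100 million' does not hold → requirement n/a → met
5. written supervisory procedures present → met
6. cybersecurity assessment 256 days ago vs limit 270 → met
7. custody surprise examination 113 days ago vs limit 120 → met
8. best-execution review 27 days ago vs limit 30 → met
9. fidelity bond $350,000 ≥ $300,000 → met
10. registered adviser representatives 8 ≥ 5 → met
11. errors-and-omissions coverage $1,700,000 ≥ $1,525,000 → met
12. net capital $160,000 ≥ $145,000 → met
Not met: 0 of 12

0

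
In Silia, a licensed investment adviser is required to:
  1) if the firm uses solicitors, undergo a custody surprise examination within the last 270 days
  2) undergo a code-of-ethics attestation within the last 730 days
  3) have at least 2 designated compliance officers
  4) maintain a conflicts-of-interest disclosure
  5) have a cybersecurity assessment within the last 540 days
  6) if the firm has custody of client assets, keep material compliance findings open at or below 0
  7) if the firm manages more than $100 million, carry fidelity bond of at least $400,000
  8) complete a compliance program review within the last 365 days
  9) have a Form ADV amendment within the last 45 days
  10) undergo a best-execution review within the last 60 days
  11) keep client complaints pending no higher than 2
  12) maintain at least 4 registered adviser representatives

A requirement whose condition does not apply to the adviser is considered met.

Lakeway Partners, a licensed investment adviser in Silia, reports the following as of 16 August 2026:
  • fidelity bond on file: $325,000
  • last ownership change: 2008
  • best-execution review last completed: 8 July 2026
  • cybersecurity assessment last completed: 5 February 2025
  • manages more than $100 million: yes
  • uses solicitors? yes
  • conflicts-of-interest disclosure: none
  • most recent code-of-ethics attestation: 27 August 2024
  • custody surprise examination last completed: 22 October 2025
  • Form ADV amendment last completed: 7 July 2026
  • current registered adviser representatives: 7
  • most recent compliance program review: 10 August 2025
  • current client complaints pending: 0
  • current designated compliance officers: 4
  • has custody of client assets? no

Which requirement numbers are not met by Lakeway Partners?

1, 4, 5, 7, 8

1. condition 'uses solicitors' holds; custody surprise examination 298 days ago vs limit 270 → not met
2. code-of-ethics attestation 719 days ago vs limit 730 → met
3. designated compliance officers 4 ≥ 2 → met
4. conflicts-of-interest disclosure absent → not met
5. cybersecurity assessment 557 days ago vs limit 540 → not met
6. condition 'has custody of client assets' does not hold → requirement n/a → met
7. condition 'manages more than $100 million' holds; fidelity bond $325,000 < $400,000 → not met
8. compliance program review 371 days ago vs limit 365 → not met
9. Form ADV amendment 40 days ago vs limit 45 → met
10. best-execution review 39 days ago vs limit 60 → met
11. client complaints pending 0 ≤ 2 → met
12. registered adviser representatives 7 ≥ 4 → met
Not met: 1, 4, 5, 7, 8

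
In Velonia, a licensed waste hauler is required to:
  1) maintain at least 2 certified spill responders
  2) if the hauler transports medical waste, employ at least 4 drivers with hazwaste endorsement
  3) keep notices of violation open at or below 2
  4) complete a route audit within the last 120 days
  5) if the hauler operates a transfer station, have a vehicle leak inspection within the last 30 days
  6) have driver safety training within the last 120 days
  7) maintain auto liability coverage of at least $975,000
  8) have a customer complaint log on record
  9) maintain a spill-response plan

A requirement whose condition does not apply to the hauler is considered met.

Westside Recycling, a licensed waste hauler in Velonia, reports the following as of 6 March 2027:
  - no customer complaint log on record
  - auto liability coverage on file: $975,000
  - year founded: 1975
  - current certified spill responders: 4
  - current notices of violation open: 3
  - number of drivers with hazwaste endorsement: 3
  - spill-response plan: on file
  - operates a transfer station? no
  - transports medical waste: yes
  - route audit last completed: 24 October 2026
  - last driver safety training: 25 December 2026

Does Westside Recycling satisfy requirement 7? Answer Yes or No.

7. auto liability coverage $975,000 ≥ $975,000 → met

Yes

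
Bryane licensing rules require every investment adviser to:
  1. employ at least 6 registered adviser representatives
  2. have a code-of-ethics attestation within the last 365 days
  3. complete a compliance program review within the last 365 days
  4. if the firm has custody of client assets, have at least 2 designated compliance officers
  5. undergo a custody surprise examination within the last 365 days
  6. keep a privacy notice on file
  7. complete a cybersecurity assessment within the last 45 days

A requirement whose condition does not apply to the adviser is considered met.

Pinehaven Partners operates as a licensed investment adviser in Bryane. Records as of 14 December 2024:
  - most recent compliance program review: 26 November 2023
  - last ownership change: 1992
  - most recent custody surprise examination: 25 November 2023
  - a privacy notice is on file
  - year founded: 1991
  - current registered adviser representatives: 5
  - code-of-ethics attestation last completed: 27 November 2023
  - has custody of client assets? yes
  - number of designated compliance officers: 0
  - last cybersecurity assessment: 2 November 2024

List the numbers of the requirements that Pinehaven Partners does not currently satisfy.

1. registered adviser representatives 5 < 6 → not met
2. code-of-ethics attestation 383 days ago vs limit 365 → not met
3. compliance program review 384 days ago vs limit 365 → not met
4. condition 'has custody of client assets' holds; designated compliance officers 0 < 2 → not met
5. custody surprise examination 385 days ago vs limit 365 → not met
6. privacy notice present → met
7. cybersecurity assessment 42 days ago vs limit 45 → met
Not met: 1, 2, 3, 4, 5

1, 2, 3, 4, 5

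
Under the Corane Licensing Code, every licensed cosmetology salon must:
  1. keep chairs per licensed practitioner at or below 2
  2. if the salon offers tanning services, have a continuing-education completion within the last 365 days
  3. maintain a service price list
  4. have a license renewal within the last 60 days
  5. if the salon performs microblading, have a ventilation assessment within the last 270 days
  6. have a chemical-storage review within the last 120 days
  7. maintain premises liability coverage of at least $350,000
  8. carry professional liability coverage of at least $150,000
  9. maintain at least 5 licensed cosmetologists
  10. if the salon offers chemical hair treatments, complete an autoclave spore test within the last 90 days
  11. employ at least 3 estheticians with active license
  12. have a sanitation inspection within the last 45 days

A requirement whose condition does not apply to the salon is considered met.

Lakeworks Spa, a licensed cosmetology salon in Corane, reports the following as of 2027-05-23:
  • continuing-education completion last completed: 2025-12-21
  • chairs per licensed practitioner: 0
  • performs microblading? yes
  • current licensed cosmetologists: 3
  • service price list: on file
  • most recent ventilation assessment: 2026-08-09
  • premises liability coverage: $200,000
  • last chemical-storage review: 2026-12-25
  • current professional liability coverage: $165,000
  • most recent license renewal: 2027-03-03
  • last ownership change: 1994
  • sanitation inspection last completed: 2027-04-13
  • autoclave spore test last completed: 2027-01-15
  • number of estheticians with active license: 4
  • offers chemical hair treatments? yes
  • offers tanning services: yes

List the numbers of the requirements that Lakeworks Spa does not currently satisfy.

1. chairs per licensed practitioner 0 ≤ 2 → met
2. condition 'offers tanning services' holds; continuing-education completion 518 days ago vs limit 365 → not met
3. service price list present → met
4. license renewal 81 days ago vs limit 60 → not met
5. condition 'performs microblading' holds; ventilation assessment 287 days ago vs limit 270 → not met
6. chemical-storage review 149 days ago vs limit 120 → not met
7. premises liability coverage $200,000 < $350,000 → not met
8. professional liability coverage $165,000 ≥ $150,000 → met
9. licensed cosmetologists 3 < 5 → not met
10. condition 'offers chemical hair treatments' holds; autoclave spore test 128 days ago vs limit 90 → not met
11. estheticians with active license 4 ≥ 3 → met
12. sanitation inspection 40 days ago vs limit 45 → met
Not met: 2, 4, 5, 6, 7, 9, 10

2, 4, 5, 6, 7, 9, 10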